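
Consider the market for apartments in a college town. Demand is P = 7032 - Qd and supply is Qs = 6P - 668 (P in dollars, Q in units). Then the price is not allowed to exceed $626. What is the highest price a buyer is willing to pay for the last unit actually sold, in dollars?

Rearranging demand gives Qd = 7032 - P. Without the control the market clears where 7032 - P = 6P - 668, i.e. P* = 1100 and Q* = 5932.
Since 626 < 1100, the ceiling is binding.
At P = 626: Qd = 7032 - 626 = 6406 and Qs = 6·626 - 668 = 3088.
Only 3088 units reach the market. On the demand curve, the marginal buyer's willingness to pay at Q = 3088 is (7032 - 3088) = 3944.

3944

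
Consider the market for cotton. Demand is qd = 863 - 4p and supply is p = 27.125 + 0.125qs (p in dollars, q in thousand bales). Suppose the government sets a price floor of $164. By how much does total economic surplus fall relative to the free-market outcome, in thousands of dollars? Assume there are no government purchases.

16428

Rearranging supply gives qs = 8p - 217. Equilibrium: 863 - 4p = 8p - 217, so 1080 = 12p and p* = 90, q* = 503.
Because the floor (164) lies above the market-clearing price, it is binding.
At p = 164: qd = 863 - 4·164 = 207 and qs = 8·164 - 217 = 1095.
Quantity traded falls to 207. At q = 207 the demand price is (863 - 207)/4 = 164 and the supply price is (217 + 207)/8 = 53.
Deadweight loss = ½ · (164 - 53) · (503 - 207) = ½ · 111 · 296 = 16428.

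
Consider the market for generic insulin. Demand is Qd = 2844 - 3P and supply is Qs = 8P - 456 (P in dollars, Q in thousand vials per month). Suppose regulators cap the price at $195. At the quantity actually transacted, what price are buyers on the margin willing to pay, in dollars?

580

In a free market, 2844 - 3P = 8P - 456 gives the equilibrium P* = 300, Q* = 1944.
Since 195 < 300, the ceiling is binding.
At P = 195: Qd = 2844 - 3·195 = 2259 and Qs = 8·195 - 456 = 1104.
Only 1104 units reach the market. On the demand curve, the marginal buyer's willingness to pay at Q = 1104 is (2844 - 1104)/3 = 580.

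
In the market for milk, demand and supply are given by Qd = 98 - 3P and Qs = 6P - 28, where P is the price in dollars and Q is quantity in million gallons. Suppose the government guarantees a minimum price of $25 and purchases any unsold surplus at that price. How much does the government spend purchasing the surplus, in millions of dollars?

2475

In a free market, 98 - 3P = 6P - 28 gives the equilibrium P* = 14, Q* = 56.
The floor of 25 is above the equilibrium price 14, so it binds.
At P = 25: Qd = 98 - 3·25 = 23 and Qs = 6·25 - 28 = 122.
Surplus = Qs - Qd = 99.
Government expenditure = surplus × support price = 99 × 25 = 2475.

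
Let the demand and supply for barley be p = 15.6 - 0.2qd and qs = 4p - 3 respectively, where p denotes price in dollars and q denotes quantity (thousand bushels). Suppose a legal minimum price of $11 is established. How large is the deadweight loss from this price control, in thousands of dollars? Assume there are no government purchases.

22.5

Rearranging demand gives qd = 78 - 5p. Equilibrium: 78 - 5p = 4p - 3, so 81 = 9p and p* = 9, q* = 33.
The floor of 11 is above the equilibrium price 9, so it binds.
At p = 11: qd = 78 - 5·11 = 23 and qs = 4·11 - 3 = 41.
Quantity traded falls to 23. At q = 23 the demand price is (78 - 23)/5 = 11 and the supply price is (3 + 23)/4 = 6.5.
Deadweight loss = ½ · (11 - 6.5) · (33 - 23) = ½ · 4.5 · 10 = 22.5.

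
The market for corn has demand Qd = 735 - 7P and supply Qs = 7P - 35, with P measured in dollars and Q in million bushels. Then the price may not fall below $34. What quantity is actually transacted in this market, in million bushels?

Setting quantity demanded equal to quantity supplied, 735 - 7P = 7P - 35, gives P* = 55 and Q* = 350.
Since 34 is below P* = 55, the floor does not bind and the free-market outcome prevails.

350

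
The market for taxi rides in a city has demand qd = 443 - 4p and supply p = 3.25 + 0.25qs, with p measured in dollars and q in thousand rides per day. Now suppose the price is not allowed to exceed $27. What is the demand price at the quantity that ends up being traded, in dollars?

87

Rearranging supply gives qs = 4p - 13. Equilibrium: 443 - 4p = 4p - 13, so 456 = 8p and p* = 57, q* = 215.
Since 27 < 57, the ceiling is binding.
At p = 27: qd = 443 - 4·27 = 335 and qs = 4·27 - 13 = 95.
Only 95 units reach the market. On the demand curve, the marginal buyer's willingness to pay at q = 95 is (443 - 95)/4 = 87.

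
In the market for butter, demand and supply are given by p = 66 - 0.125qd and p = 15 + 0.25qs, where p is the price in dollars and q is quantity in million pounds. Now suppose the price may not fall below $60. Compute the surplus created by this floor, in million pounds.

Rearranging demand gives qd = 528 - 8p; rearranging supply gives qs = 4p - 60. Setting quantity demanded equal to quantity supplied, 528 - 8p = 4p - 60, gives p* = 49 and q* = 136.
The floor of 60 is above the equilibrium price 49, so it binds.
At p = 60: qd = 528 - 8·60 = 48 and qs = 4·60 - 60 = 180.
Surplus = qs - qd = 180 - 48 = 132.

132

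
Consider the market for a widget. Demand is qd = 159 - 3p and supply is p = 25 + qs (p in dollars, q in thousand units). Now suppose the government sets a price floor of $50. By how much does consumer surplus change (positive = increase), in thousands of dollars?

-60

Rearranging supply gives qs = p - 25. In a free market, 159 - 3p = p - 25 gives the equilibrium p* = 46, q* = 21.
Because the floor (50) lies above the market-clearing price, it is binding.
At p = 50: qd = 159 - 3·50 = 9 and qs = 50 - 25 = 25.
Consumer surplus without the control is ½ · (53 - 46) · 21 = 73.5.
With the floor, consumers buy 9 units at 50, so CS = ½ · (53 - 50) · 9 = 13.5.
Change in consumer surplus = 13.5 - 73.5 = -60.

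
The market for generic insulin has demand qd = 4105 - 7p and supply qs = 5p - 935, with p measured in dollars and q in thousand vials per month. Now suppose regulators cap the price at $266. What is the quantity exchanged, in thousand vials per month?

395

Equilibrium: 4105 - 7p = 5p - 935, so 5040 = 12p and p* = 420, q* = 1165.
Since 266 < 420, the ceiling is binding.
At p = 266: qd = 4105 - 7·266 = 2243 and qs = 5·266 - 935 = 395.
The quantity actually transacted is the short side, supply: 395.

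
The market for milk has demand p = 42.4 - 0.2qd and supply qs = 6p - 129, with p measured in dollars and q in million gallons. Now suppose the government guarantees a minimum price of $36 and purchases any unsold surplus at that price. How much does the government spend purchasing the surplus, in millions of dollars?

Rearranging demand gives qd = 212 - 5p. Setting quantity demanded equal to quantity supplied, 212 - 5p = 6p - 129, gives p* = 31 and q* = 57.
The floor of 36 is above the equilibrium price 31, so it binds.
At p = 36: qd = 212 - 5·36 = 32 and qs = 6·36 - 129 = 87.
Surplus = qs - qd = 55.
Government expenditure = surplus × support price = 55 × 36 = 1980.

1980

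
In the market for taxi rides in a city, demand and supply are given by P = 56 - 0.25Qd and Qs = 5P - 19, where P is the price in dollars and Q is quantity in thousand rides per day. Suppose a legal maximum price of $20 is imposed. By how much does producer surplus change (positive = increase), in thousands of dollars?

-689.5

Rearranging demand gives Qd = 224 - 4P. Without the control the market clears where 224 - 4P = 5P - 19, i.e. P* = 27 and Q* = 116.
The ceiling of 20 is below the equilibrium price 27, so it binds.
At P = 20: Qd = 224 - 4·20 = 144 and Qs = 5·20 - 19 = 81.
Producer surplus without the control is ½ · (27 - 3.8) · 116 = 1345.6.
With the ceiling, producers sell 81 units at 20, so PS = ½ · (20 - 3.8) · 81 = 656.1.
Change in producer surplus = 656.1 - 1345.6 = -689.5.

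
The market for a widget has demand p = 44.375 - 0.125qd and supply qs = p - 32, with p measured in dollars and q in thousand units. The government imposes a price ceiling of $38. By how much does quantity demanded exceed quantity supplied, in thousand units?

Rearranging demand gives qd = 355 - 8p. In a free market, 355 - 8p = p - 32 gives the equilibrium p* = 43, q* = 11.
Because the ceiling (38) lies below the market-clearing price, it is binding.
At p = 38: qd = 355 - 8·38 = 51 and qs = 38 - 32 = 6.
Shortage = qd - qs = 51 - 6 = 45.

45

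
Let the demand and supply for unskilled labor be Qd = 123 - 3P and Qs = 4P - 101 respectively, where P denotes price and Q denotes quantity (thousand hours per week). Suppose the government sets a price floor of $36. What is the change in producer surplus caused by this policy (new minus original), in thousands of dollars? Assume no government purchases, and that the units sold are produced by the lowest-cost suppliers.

42

Equilibrium: 123 - 3P = 4P - 101, so 224 = 7P and P* = 32, Q* = 27.
The floor of 36 is above the equilibrium price 32, so it binds.
At P = 36: Qd = 123 - 3·36 = 15 and Qs = 4·36 - 101 = 43.
Producer surplus without the control is ½ · (32 - 25.25) · 27 = 91.125.
With the floor, 15 units are sold at 36. The supply price at Q = 15 is 29, so PS = ½ · [(36 - 25.25) + (36 - 29)] · 15 = 133.125.
Change in producer surplus = 133.125 - 91.125 = 42.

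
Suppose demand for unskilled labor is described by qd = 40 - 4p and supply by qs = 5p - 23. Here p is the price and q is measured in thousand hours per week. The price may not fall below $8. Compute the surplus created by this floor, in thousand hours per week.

9

In a free market, 40 - 4p = 5p - 23 gives the equilibrium p* = 7, q* = 12.
The floor of 8 is above the equilibrium price 7, so it binds.
At p = 8: qd = 40 - 4·8 = 8 and qs = 5·8 - 23 = 17.
Surplus = qs - qd = 17 - 8 = 9.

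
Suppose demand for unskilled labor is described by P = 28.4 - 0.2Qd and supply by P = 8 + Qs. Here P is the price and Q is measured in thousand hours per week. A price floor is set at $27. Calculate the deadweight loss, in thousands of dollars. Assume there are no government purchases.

60

Rearranging demand gives Qd = 142 - 5P; rearranging supply gives Qs = P - 8. Setting quantity demanded equal to quantity supplied, 142 - 5P = P - 8, gives P* = 25 and Q* = 17.
The floor of 27 is above the equilibrium price 25, so it binds.
At P = 27: Qd = 142 - 5·27 = 7 and Qs = 27 - 8 = 19.
Quantity traded falls to 7. At Q = 7 the demand price is (142 - 7)/5 = 27 and the supply price is 8 + 7 = 15.
Deadweight loss = ½ · (27 - 15) · (17 - 7) = ½ · 12 · 10 = 60.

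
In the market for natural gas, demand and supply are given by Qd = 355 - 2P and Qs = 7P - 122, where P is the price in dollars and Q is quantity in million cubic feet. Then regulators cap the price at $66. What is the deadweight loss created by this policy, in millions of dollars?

In a free market, 355 - 2P = 7P - 122 gives the equilibrium P* = 53, Q* = 249.
The ceiling of 66 is above the equilibrium price 53, so it is not binding; the market clears at P* = 53, Q* = 249.
Since the control does not bind, no trades are prevented and deadweight loss is zero.

0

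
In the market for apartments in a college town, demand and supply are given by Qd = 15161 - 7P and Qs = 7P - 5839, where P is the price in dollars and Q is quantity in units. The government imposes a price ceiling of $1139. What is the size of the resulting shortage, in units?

In a free market, 15161 - 7P = 7P - 5839 gives the equilibrium P* = 1500, Q* = 4661.
Because the ceiling (1139) lies below the market-clearing price, it is binding.
At P = 1139: Qd = 15161 - 7·1139 = 7188 and Qs = 7·1139 - 5839 = 2134.
Shortage = Qd - Qs = 7188 - 2134 = 5054.

5054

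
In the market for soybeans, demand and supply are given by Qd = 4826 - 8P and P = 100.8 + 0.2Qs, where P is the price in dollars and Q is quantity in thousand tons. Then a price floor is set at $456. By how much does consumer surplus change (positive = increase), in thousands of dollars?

-62652

Rearranging supply gives Qs = 5P - 504. Setting quantity demanded equal to quantity supplied, 4826 - 8P = 5P - 504, gives P* = 410 and Q* = 1546.
Because the floor (456) lies above the market-clearing price, it is binding.
At P = 456: Qd = 4826 - 8·456 = 1178 and Qs = 5·456 - 504 = 1776.
Consumer surplus without the control is ½ · (603.25 - 410) · 1546 = 149382.25.
With the floor, consumers buy 1178 units at 456, so CS = ½ · (603.25 - 456) · 1178 = 86730.25.
Change in consumer surplus = 86730.25 - 149382.25 = -62652.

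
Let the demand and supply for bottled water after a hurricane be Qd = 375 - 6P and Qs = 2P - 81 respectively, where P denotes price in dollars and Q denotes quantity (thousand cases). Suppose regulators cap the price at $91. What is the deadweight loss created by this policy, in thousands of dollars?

0

Equilibrium: 375 - 6P = 2P - 81, so 456 = 8P and P* = 57, Q* = 33.
Since 91 is above P* = 57, the ceiling does not bind and the free-market outcome prevails.
Since the control does not bind, no trades are prevented and deadweight loss is zero.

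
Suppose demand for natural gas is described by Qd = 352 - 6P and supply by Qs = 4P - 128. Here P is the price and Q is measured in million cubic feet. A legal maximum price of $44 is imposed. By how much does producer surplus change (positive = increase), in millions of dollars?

Without the control the market clears where 352 - 6P = 4P - 128, i.e. P* = 48 and Q* = 64.
Since 44 < 48, the ceiling is binding.
At P = 44: Qd = 352 - 6·44 = 88 and Qs = 4·44 - 128 = 48.
Producer surplus without the control is ½ · (48 - 32) · 64 = 512.
With the ceiling, producers sell 48 units at 44, so PS = ½ · (44 - 32) · 48 = 288.
Change in producer surplus = 288 - 512 = -224.

-224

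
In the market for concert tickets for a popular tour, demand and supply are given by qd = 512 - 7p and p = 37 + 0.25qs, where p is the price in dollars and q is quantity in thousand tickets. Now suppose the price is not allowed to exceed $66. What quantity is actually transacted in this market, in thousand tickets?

Rearranging supply gives qs = 4p - 148. Setting quantity demanded equal to quantity supplied, 512 - 7p = 4p - 148, gives p* = 60 and q* = 92.
The ceiling of 66 is above the equilibrium price 60, so it is not binding; the market clears at p* = 60, q* = 92.

92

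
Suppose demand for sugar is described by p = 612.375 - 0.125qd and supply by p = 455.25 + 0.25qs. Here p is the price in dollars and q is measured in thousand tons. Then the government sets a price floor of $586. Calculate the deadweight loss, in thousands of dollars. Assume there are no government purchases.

8112

Rearranging demand gives qd = 4899 - 8p; rearranging supply gives qs = 4p - 1821. Setting quantity demanded equal to quantity supplied, 4899 - 8p = 4p - 1821, gives p* = 560 and q* = 419.
The floor of 586 is above the equilibrium price 560, so it binds.
At p = 586: qd = 4899 - 8·586 = 211 and qs = 4·586 - 1821 = 523.
Quantity traded falls to 211. At q = 211 the demand price is (4899 - 211)/8 = 586 and the supply price is (1821 + 211)/4 = 508.
Deadweight loss = ½ · (586 - 508) · (419 - 211) = ½ · 78 · 208 = 8112.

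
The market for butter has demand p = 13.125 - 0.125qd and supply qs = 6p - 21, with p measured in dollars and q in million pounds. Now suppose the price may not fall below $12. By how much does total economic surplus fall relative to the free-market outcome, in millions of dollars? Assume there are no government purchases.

84

Rearranging demand gives qd = 105 - 8p. Equilibrium: 105 - 8p = 6p - 21, so 126 = 14p and p* = 9, q* = 33.
Since 12 > 9, the floor is binding.
At p = 12: qd = 105 - 8·12 = 9 and qs = 6·12 - 21 = 51.
Quantity traded falls to 9. At q = 9 the demand price is (105 - 9)/8 = 12 and the supply price is (21 + 9)/6 = 5.
Deadweight loss = ½ · (12 - 5) · (33 - 9) = ½ · 7 · 24 = 84.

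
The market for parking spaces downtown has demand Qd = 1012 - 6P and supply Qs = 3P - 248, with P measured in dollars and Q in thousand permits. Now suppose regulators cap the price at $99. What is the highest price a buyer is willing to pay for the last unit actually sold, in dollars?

Equilibrium: 1012 - 6P = 3P - 248, so 1260 = 9P and P* = 140, Q* = 172.
Because the ceiling (99) lies below the market-clearing price, it is binding.
At P = 99: Qd = 1012 - 6·99 = 418 and Qs = 3·99 - 248 = 49.
Only 49 units reach the market. On the demand curve, the marginal buyer's willingness to pay at Q = 49 is (1012 - 49)/6 = 160.5.

160.5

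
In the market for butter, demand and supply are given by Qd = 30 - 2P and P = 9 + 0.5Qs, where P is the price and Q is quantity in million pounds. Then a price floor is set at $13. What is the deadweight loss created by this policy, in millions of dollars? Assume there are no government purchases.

Rearranging supply gives Qs = 2P - 18. In a free market, 30 - 2P = 2P - 18 gives the equilibrium P* = 12, Q* = 6.
Because the floor (13) lies above the market-clearing price, it is binding.
At P = 13: Qd = 30 - 2·13 = 4 and Qs = 2·13 - 18 = 8.
Quantity traded falls to 4. At Q = 4 the demand price is (30 - 4)/2 = 13 and the supply price is (18 + 4)/2 = 11.
Deadweight loss = ½ · (13 - 11) · (6 - 4) = ½ · 2 · 2 = 2.

2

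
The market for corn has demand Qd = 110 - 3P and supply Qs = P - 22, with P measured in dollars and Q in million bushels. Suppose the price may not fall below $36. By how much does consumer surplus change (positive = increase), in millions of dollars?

-19.5

Equilibrium: 110 - 3P = P - 22, so 132 = 4P and P* = 33, Q* = 11.
The floor of 36 is above the equilibrium price 33, so it binds.
At P = 36: Qd = 110 - 3·36 = 2 and Qs = 36 - 22 = 14.
Consumer surplus without the control is ½ · (110/3 - 33) · 11 = 121/6.
With the floor, consumers buy 2 units at 36, so CS = ½ · (110/3 - 36) · 2 = 2/3.
Change in consumer surplus = 2/3 - 121/6 = -19.5.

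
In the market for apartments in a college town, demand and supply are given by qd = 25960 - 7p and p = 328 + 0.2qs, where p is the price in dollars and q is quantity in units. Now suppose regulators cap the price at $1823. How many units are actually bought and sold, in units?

Rearranging supply gives qs = 5p - 1640. In a free market, 25960 - 7p = 5p - 1640 gives the equilibrium p* = 2300, q* = 9860.
Since 1823 < 2300, the ceiling is binding.
At p = 1823: qd = 25960 - 7·1823 = 13199 and qs = 5·1823 - 1640 = 7475.
The quantity actually transacted is the short side, supply: 7475.

7475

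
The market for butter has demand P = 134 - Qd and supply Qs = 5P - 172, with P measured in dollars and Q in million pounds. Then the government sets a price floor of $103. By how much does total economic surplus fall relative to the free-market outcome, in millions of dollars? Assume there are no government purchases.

1622.4

Rearranging demand gives Qd = 134 - P. In a free market, 134 - P = 5P - 172 gives the equilibrium P* = 51, Q* = 83.
Since 103 > 51, the floor is binding.
At P = 103: Qd = 134 - 103 = 31 and Qs = 5·103 - 172 = 343.
Quantity traded falls to 31. At Q = 31 the demand price is 134 - 31 = 103 and the supply price is (172 + 31)/5 = 40.6.
Deadweight loss = ½ · (103 - 40.6) · (83 - 31) = ½ · 62.4 · 52 = 1622.4.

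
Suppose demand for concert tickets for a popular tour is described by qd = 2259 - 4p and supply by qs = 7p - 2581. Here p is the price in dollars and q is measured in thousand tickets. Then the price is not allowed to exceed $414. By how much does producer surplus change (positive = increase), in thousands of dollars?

In a free market, 2259 - 4p = 7p - 2581 gives the equilibrium p* = 440, q* = 499.
Since 414 < 440, the ceiling is binding.
At p = 414: qd = 2259 - 4·414 = 603 and qs = 7·414 - 2581 = 317.
Producer surplus without the control is ½ · (440 - 2581/7) · 499 = 249001/14.
With the ceiling, producers sell 317 units at 414, so PS = ½ · (414 - 2581/7) · 317 = 100489/14.
Change in producer surplus = 100489/14 - 249001/14 = -10608.

-10608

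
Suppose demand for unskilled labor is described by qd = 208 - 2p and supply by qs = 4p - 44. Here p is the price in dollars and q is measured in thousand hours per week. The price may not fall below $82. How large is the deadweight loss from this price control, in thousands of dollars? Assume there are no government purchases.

2400

Equilibrium: 208 - 2p = 4p - 44, so 252 = 6p and p* = 42, q* = 124.
The floor of 82 is above the equilibrium price 42, so it binds.
At p = 82: qd = 208 - 2·82 = 44 and qs = 4·82 - 44 = 284.
Quantity traded falls to 44. At q = 44 the demand price is (208 - 44)/2 = 82 and the supply price is (44 + 44)/4 = 22.
Deadweight loss = ½ · (82 - 22) · (124 - 44) = ½ · 60 · 80 = 2400.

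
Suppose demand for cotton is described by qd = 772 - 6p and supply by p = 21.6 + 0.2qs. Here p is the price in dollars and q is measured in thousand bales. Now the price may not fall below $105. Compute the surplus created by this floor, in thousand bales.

275

Rearranging supply gives qs = 5p - 108. Equilibrium: 772 - 6p = 5p - 108, so 880 = 11p and p* = 80, q* = 292.
The floor of 105 is above the equilibrium price 80, so it binds.
At p = 105: qd = 772 - 6·105 = 142 and qs = 5·105 - 108 = 417.
Surplus = qs - qd = 417 - 142 = 275.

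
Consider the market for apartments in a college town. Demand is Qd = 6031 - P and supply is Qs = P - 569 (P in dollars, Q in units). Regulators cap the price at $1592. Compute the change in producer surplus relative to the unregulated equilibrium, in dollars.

In a free market, 6031 - P = P - 569 gives the equilibrium P* = 3300, Q* = 2731.
Because the ceiling (1592) lies below the market-clearing price, it is binding.
At P = 1592: Qd = 6031 - 1592 = 4439 and Qs = 1592 - 569 = 1023.
Producer surplus without the control is ½ · (3300 - 569) · 2731 = 3729180.5.
With the ceiling, producers sell 1023 units at 1592, so PS = ½ · (1592 - 569) · 1023 = 523264.5.
Change in producer surplus = 523264.5 - 3729180.5 = -3205916.

-3205916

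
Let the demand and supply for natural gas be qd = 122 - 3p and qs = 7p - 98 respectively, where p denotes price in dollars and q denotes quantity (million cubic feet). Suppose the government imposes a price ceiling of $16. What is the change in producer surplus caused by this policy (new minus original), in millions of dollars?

Equilibrium: 122 - 3p = 7p - 98, so 220 = 10p and p* = 22, q* = 56.
Because the ceiling (16) lies below the market-clearing price, it is binding.
At p = 16: qd = 122 - 3·16 = 74 and qs = 7·16 - 98 = 14.
Producer surplus without the control is ½ · (22 - 14) · 56 = 224.
With the ceiling, producers sell 14 units at 16, so PS = ½ · (16 - 14) · 14 = 14.
Change in producer surplus = 14 - 224 = -210.

-210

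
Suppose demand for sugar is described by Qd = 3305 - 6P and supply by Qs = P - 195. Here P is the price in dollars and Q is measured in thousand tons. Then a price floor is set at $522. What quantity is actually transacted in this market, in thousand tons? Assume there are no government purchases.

Without the control the market clears where 3305 - 6P = P - 195, i.e. P* = 500 and Q* = 305.
The floor of 522 is above the equilibrium price 500, so it binds.
At P = 522: Qd = 3305 - 6·522 = 173 and Qs = 522 - 195 = 327.
The quantity actually transacted is the short side, demand: 173.

173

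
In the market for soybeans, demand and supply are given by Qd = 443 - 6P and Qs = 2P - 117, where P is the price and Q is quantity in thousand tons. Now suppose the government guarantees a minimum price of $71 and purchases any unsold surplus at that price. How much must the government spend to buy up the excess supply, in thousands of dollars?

568

Without the control the market clears where 443 - 6P = 2P - 117, i.e. P* = 70 and Q* = 23.
Because the floor (71) lies above the market-clearing price, it is binding.
At P = 71: Qd = 443 - 6·71 = 17 and Qs = 2·71 - 117 = 25.
Surplus = Qs - Qd = 8.
Government expenditure = surplus × support price = 8 × 71 = 568.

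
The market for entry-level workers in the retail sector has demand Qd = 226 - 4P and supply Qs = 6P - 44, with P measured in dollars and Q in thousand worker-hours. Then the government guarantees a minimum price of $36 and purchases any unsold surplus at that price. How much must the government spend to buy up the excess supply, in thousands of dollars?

3240

Without the control the market clears where 226 - 4P = 6P - 44, i.e. P* = 27 and Q* = 118.
Since 36 > 27, the floor is binding.
At P = 36: Qd = 226 - 4·36 = 82 and Qs = 6·36 - 44 = 172.
Surplus = Qs - Qd = 90.
Government expenditure = surplus × support price = 90 × 36 = 3240.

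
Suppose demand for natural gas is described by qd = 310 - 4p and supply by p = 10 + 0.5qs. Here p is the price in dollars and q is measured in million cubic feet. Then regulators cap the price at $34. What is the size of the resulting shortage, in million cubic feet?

Rearranging supply gives qs = 2p - 20. In a free market, 310 - 4p = 2p - 20 gives the equilibrium p* = 55, q* = 90.
Because the ceiling (34) lies below the market-clearing price, it is binding.
At p = 34: qd = 310 - 4·34 = 174 and qs = 2·34 - 20 = 48.
Shortage = qd - qs = 174 - 48 = 126.

126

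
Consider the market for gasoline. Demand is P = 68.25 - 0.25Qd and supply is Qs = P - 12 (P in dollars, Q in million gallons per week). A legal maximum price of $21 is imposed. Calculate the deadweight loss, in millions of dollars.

Rearranging demand gives Qd = 273 - 4P. Without the control the market clears where 273 - 4P = P - 12, i.e. P* = 57 and Q* = 45.
Because the ceiling (21) lies below the market-clearing price, it is binding.
At P = 21: Qd = 273 - 4·21 = 189 and Qs = 21 - 12 = 9.
Quantity traded falls to 9. At Q = 9 the demand price is (273 - 9)/4 = 66 and the supply price is 12 + 9 = 21.
Deadweight loss = ½ · (66 - 21) · (45 - 9) = ½ · 45 · 36 = 810.

810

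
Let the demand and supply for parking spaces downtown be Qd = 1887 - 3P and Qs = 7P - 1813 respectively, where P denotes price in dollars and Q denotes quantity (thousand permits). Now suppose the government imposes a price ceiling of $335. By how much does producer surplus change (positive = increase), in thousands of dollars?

-22907.5

Setting quantity demanded equal to quantity supplied, 1887 - 3P = 7P - 1813, gives P* = 370 and Q* = 777.
Since 335 < 370, the ceiling is binding.
At P = 335: Qd = 1887 - 3·335 = 882 and Qs = 7·335 - 1813 = 532.
Producer surplus without the control is ½ · (370 - 259) · 777 = 43123.5.
With the ceiling, producers sell 532 units at 335, so PS = ½ · (335 - 259) · 532 = 20216.
Change in producer surplus = 20216 - 43123.5 = -22907.5.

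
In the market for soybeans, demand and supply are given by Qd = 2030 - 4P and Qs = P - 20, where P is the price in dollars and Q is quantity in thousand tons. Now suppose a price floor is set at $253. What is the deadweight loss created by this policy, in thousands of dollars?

0

Setting quantity demanded equal to quantity supplied, 2030 - 4P = P - 20, gives P* = 410 and Q* = 390.
Since 253 is below P* = 410, the floor does not bind and the free-market outcome prevails.
Since the control does not bind, no trades are prevented and deadweight loss is zero.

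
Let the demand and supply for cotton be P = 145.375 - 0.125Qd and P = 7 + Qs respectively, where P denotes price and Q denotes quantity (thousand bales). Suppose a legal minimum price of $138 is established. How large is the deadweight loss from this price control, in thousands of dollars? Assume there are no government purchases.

2304

Rearranging demand gives Qd = 1163 - 8P; rearranging supply gives Qs = P - 7. Equilibrium: 1163 - 8P = P - 7, so 1170 = 9P and P* = 130, Q* = 123.
Because the floor (138) lies above the market-clearing price, it is binding.
At P = 138: Qd = 1163 - 8·138 = 59 and Qs = 138 - 7 = 131.
Quantity traded falls to 59. At Q = 59 the demand price is (1163 - 59)/8 = 138 and the supply price is 7 + 59 = 66.
Deadweight loss = ½ · (138 - 66) · (123 - 59) = ½ · 72 · 64 = 2304.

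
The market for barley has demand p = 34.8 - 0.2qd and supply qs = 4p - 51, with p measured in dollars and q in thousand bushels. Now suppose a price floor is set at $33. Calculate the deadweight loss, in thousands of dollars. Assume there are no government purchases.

Rearranging demand gives qd = 174 - 5p. In a free market, 174 - 5p = 4p - 51 gives the equilibrium p* = 25, q* = 49.
The floor of 33 is above the equilibrium price 25, so it binds.
At p = 33: qd = 174 - 5·33 = 9 and qs = 4·33 - 51 = 81.
Quantity traded falls to 9. At q = 9 the demand price is (174 - 9)/5 = 33 and the supply price is (51 + 9)/4 = 15.
Deadweight loss = ½ · (33 - 15) · (49 - 9) = ½ · 18 · 40 = 360.

360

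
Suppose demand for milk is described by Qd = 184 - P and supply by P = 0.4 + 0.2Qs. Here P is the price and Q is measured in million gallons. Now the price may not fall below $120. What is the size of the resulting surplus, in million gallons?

Rearranging supply gives Qs = 5P - 2. In a free market, 184 - P = 5P - 2 gives the equilibrium P* = 31, Q* = 153.
Since 120 > 31, the floor is binding.
At P = 120: Qd = 184 - 120 = 64 and Qs = 5·120 - 2 = 598.
Surplus = Qs - Qd = 598 - 64 = 534.

534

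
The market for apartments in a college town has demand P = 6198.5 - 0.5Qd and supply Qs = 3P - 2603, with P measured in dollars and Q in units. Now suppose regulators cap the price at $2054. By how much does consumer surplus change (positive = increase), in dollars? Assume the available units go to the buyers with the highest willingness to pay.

1353253

Rearranging demand gives Qd = 12397 - 2P. Setting quantity demanded equal to quantity supplied, 12397 - 2P = 3P - 2603, gives P* = 3000 and Q* = 6397.
Since 2054 < 3000, the ceiling is binding.
At P = 2054: Qd = 12397 - 2·2054 = 8289 and Qs = 3·2054 - 2603 = 3559.
Consumer surplus without the control is ½ · (6198.5 - 3000) · 6397 = 10230402.25.
With the ceiling, 3559 units are sold at 2054 (assume they go to the highest-value buyers). The demand price at Q = 3559 is 4419, so CS = ½ · [(6198.5 - 2054) + (4419 - 2054)] · 3559 = 11583655.25.
Change in consumer surplus = 11583655.25 - 10230402.25 = 1353253.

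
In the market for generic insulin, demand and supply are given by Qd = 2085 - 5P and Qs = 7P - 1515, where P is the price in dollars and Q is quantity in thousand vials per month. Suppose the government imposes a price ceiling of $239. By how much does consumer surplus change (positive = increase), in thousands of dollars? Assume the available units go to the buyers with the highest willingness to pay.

Equilibrium: 2085 - 5P = 7P - 1515, so 3600 = 12P and P* = 300, Q* = 585.
Since 239 < 300, the ceiling is binding.
At P = 239: Qd = 2085 - 5·239 = 890 and Qs = 7·239 - 1515 = 158.
Consumer surplus without the control is ½ · (417 - 300) · 585 = 34222.5.
With the ceiling, 158 units are sold at 239 (assume they go to the highest-value buyers). The demand price at Q = 158 is 385.4, so CS = ½ · [(417 - 239) + (385.4 - 239)] · 158 = 25627.6.
Change in consumer surplus = 25627.6 - 34222.5 = -8594.9.

-8594.9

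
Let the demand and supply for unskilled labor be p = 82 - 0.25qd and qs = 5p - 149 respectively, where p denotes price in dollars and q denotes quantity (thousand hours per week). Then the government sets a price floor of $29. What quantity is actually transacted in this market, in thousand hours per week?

Rearranging demand gives qd = 328 - 4p. Equilibrium: 328 - 4p = 5p - 149, so 477 = 9p and p* = 53, q* = 116.
The floor of 29 is below the equilibrium price 53, so it is not binding; the market clears at p* = 53, q* = 116.

116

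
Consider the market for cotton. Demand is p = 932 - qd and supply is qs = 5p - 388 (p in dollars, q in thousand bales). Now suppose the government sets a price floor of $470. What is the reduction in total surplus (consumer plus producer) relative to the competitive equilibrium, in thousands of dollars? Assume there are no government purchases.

37500

Rearranging demand gives qd = 932 - p. Equilibrium: 932 - p = 5p - 388, so 1320 = 6p and p* = 220, q* = 712.
Since 470 > 220, the floor is binding.
At p = 470: qd = 932 - 470 = 462 and qs = 5·470 - 388 = 1962.
Quantity traded falls to 462. At q = 462 the demand price is 932 - 462 = 470 and the supply price is (388 + 462)/5 = 170.
Deadweight loss = ½ · (470 - 170) · (712 - 462) = ½ · 300 · 250 = 37500.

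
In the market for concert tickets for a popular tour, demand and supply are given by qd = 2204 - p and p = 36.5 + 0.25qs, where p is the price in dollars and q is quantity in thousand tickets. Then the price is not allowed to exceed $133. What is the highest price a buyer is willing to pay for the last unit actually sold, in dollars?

Rearranging supply gives qs = 4p - 146. In a free market, 2204 - p = 4p - 146 gives the equilibrium p* = 470, q* = 1734.
Because the ceiling (133) lies below the market-clearing price, it is binding.
At p = 133: qd = 2204 - 133 = 2071 and qs = 4·133 - 146 = 386.
Only 386 units reach the market. On the demand curve, the marginal buyer's willingness to pay at q = 386 is (2204 - 386) = 1818.

1818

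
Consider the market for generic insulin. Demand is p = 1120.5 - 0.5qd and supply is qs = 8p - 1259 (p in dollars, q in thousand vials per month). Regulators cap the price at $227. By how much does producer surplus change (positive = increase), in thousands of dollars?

-129027

Rearranging demand gives qd = 2241 - 2p. Equilibrium: 2241 - 2p = 8p - 1259, so 3500 = 10p and p* = 350, q* = 1541.
The ceiling of 227 is below the equilibrium price 350, so it binds.
At p = 227: qd = 2241 - 2·227 = 1787 and qs = 8·227 - 1259 = 557.
Producer surplus without the control is ½ · (350 - 157.375) · 1541 = 148417.5625.
With the ceiling, producers sell 557 units at 227, so PS = ½ · (227 - 157.375) · 557 = 19390.5625.
Change in producer surplus = 19390.5625 - 148417.5625 = -129027.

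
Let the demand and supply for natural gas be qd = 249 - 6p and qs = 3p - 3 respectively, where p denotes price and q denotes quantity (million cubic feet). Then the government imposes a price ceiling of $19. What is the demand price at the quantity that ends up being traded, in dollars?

32.5

Equilibrium: 249 - 6p = 3p - 3, so 252 = 9p and p* = 28, q* = 81.
Since 19 < 28, the ceiling is binding.
At p = 19: qd = 249 - 6·19 = 135 and qs = 3·19 - 3 = 54.
Only 54 units reach the market. On the demand curve, the marginal buyer's willingness to pay at q = 54 is (249 - 54)/6 = 32.5.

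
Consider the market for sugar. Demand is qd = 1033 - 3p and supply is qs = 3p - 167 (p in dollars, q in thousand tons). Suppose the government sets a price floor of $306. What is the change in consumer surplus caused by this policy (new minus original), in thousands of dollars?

-29044

Setting quantity demanded equal to quantity supplied, 1033 - 3p = 3p - 167, gives p* = 200 and q* = 433.
Because the floor (306) lies above the market-clearing price, it is binding.
At p = 306: qd = 1033 - 3·306 = 115 and qs = 3·306 - 167 = 751.
Consumer surplus without the control is ½ · (1033/3 - 200) · 433 = 187489/6.
With the floor, consumers buy 115 units at 306, so CS = ½ · (1033/3 - 306) · 115 = 13225/6.
Change in consumer surplus = 13225/6 - 187489/6 = -29044.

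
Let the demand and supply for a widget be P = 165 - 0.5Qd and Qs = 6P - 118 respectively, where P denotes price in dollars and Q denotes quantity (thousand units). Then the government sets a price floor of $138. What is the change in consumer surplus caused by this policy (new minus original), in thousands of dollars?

Rearranging demand gives Qd = 330 - 2P. Equilibrium: 330 - 2P = 6P - 118, so 448 = 8P and P* = 56, Q* = 218.
The floor of 138 is above the equilibrium price 56, so it binds.
At P = 138: Qd = 330 - 2·138 = 54 and Qs = 6·138 - 118 = 710.
Consumer surplus without the control is ½ · (165 - 56) · 218 = 11881.
With the floor, consumers buy 54 units at 138, so CS = ½ · (165 - 138) · 54 = 729.
Change in consumer surplus = 729 - 11881 = -11152.

-11152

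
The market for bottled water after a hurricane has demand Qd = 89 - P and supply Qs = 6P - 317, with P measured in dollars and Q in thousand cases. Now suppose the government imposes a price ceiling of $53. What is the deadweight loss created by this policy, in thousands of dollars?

In a free market, 89 - P = 6P - 317 gives the equilibrium P* = 58, Q* = 31.
Because the ceiling (53) lies below the market-clearing price, it is binding.
At P = 53: Qd = 89 - 53 = 36 and Qs = 6·53 - 317 = 1.
Quantity traded falls to 1. At Q = 1 the demand price is 89 - 1 = 88 and the supply price is (317 + 1)/6 = 53.
Deadweight loss = ½ · (88 - 53) · (31 - 1) = ½ · 35 · 30 = 525.

525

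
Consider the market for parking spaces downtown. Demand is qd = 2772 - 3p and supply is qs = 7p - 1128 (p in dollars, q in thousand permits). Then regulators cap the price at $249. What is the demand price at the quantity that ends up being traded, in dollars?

719

In a free market, 2772 - 3p = 7p - 1128 gives the equilibrium p* = 390, q* = 1602.
Since 249 < 390, the ceiling is binding.
At p = 249: qd = 2772 - 3·249 = 2025 and qs = 7·249 - 1128 = 615.
Only 615 units reach the market. On the demand curve, the marginal buyer's willingness to pay at q = 615 is (2772 - 615)/3 = 719.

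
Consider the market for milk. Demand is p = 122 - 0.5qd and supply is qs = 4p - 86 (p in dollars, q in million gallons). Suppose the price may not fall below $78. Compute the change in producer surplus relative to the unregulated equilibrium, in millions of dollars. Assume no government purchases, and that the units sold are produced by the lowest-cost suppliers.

Rearranging demand gives qd = 244 - 2p. In a free market, 244 - 2p = 4p - 86 gives the equilibrium p* = 55, q* = 134.
Because the floor (78) lies above the market-clearing price, it is binding.
At p = 78: qd = 244 - 2·78 = 88 and qs = 4·78 - 86 = 226.
Producer surplus without the control is ½ · (55 - 21.5) · 134 = 2244.5.
With the floor, 88 units are sold at 78. The supply price at q = 88 is 43.5, so PS = ½ · [(78 - 21.5) + (78 - 43.5)] · 88 = 4004.
Change in producer surplus = 4004 - 2244.5 = 1759.5.

1759.5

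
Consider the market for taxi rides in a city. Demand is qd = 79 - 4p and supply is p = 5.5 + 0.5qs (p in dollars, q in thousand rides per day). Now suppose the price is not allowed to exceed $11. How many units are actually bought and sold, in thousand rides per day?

Rearranging supply gives qs = 2p - 11. Without the control the market clears where 79 - 4p = 2p - 11, i.e. p* = 15 and q* = 19.
Because the ceiling (11) lies below the market-clearing price, it is binding.
At p = 11: qd = 79 - 4·11 = 35 and qs = 2·11 - 11 = 11.
The quantity actually transacted is the short side, supply: 11.

11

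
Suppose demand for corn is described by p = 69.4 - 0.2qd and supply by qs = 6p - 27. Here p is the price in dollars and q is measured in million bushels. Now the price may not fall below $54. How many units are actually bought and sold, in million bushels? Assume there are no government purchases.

Rearranging demand gives qd = 347 - 5p. Setting quantity demanded equal to quantity supplied, 347 - 5p = 6p - 27, gives p* = 34 and q* = 177.
Since 54 > 34, the floor is binding.
At p = 54: qd = 347 - 5·54 = 77 and qs = 6·54 - 27 = 297.
The quantity actually transacted is the short side, demand: 77.

77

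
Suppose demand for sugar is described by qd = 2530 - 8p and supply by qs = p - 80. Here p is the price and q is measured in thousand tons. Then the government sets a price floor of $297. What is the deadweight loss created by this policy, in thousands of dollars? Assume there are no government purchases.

1764

In a free market, 2530 - 8p = p - 80 gives the equilibrium p* = 290, q* = 210.
Since 297 > 290, the floor is binding.
At p = 297: qd = 2530 - 8·297 = 154 and qs = 297 - 80 = 217.
Quantity traded falls to 154. At q = 154 the demand price is (2530 - 154)/8 = 297 and the supply price is 80 + 154 = 234.
Deadweight loss = ½ · (297 - 234) · (210 - 154) = ½ · 63 · 56 = 1764.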